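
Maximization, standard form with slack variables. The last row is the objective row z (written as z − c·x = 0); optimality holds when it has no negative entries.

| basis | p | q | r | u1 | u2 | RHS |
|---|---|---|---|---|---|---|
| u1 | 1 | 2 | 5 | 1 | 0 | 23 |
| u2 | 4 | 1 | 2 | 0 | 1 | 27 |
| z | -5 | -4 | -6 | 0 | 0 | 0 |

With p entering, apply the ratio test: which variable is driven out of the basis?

u2

Column p entries and ratios — u1: 23/1 = 23; u2: 27/4 = 27/4.
Smallest ratio is 27/4 in the row of u2, so u2 leaves.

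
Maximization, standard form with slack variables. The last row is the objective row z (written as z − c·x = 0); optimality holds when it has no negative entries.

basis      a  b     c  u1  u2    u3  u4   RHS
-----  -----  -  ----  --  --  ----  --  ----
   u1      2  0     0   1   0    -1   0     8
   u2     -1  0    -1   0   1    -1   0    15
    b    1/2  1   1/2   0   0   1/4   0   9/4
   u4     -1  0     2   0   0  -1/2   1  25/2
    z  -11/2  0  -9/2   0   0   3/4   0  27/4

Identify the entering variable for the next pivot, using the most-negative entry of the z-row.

Negative z-row entries: a: -11/2, c: -9/2.
The most negative is -11/2 in column a, so a enters.

a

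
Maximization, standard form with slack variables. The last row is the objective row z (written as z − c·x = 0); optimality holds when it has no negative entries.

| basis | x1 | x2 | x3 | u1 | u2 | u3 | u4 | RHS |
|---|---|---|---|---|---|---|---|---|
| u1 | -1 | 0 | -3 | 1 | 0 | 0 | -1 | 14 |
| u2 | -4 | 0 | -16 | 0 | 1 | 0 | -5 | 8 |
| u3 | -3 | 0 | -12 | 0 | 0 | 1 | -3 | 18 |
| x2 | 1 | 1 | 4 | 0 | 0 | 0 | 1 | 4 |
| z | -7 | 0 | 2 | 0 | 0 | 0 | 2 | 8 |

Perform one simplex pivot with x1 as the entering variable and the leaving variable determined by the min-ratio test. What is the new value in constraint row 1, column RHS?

Ratio test on column x1 — row 1: entry -1 ≤ 0; row 2: entry -4 ≤ 0; row 3: entry -3 ≤ 0; row 4: 4/1 = 4. Minimum is 4 at row 4 (x2 leaves); pivot element 1.
Divide row 4 by 1; eliminate column x1 from the other rows.
Row 1 update in column RHS: 14 − (-1)·4 = 18.

18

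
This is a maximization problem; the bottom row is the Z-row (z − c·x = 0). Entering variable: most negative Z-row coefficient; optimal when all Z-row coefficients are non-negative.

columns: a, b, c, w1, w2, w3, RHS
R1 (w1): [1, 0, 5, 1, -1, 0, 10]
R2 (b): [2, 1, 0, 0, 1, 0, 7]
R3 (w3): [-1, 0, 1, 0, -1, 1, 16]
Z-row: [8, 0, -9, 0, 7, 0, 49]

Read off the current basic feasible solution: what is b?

b is basic (row 2); its value is the RHS of that row, 7.

7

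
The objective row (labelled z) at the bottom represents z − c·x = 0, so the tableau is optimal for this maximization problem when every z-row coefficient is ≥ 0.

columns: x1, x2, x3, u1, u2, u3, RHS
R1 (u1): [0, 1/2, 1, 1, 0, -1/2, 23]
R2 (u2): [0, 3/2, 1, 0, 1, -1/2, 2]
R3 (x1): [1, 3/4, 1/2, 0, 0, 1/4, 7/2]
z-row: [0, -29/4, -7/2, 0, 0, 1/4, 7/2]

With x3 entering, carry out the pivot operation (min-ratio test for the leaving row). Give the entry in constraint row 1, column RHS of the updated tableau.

Ratio test on column x3 — row 1: 23/1 = 23; row 2: 2/1 = 2; row 3: (7/2)/(1/2) = 7. Minimum is 2 at row 2 (u2 leaves); pivot element 1.
Divide row 2 by 1; eliminate column x3 from the other rows.
Row 1 update in column RHS: 23 − 1·2 = 21.

21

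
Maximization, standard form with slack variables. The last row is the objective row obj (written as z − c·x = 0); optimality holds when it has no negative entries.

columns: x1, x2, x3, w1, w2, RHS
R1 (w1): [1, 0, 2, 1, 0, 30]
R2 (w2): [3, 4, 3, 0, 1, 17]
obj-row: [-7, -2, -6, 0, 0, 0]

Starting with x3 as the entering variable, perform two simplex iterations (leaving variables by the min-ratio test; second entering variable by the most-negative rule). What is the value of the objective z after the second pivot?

119/3

Ratio test on column x3 — row 1: 30/2 = 15; row 2: 17/3 = 17/3. Minimum is 17/3 at row 2 (w2 leaves); pivot element 3.
Pivot on row 2; the obj-row RHS becomes 0 − (-6)·(17/3) = 34.
Next entering variable (most negative obj-row entry -1): x1.
Ratio test on column x1 — row 1: entry -1 ≤ 0; row 2: (17/3)/1 = 17/3. Minimum is 17/3 at row 2 (x3 leaves); pivot element 1.
After the second pivot the obj-row RHS is 34 − (-1)·(17/3) = 119/3.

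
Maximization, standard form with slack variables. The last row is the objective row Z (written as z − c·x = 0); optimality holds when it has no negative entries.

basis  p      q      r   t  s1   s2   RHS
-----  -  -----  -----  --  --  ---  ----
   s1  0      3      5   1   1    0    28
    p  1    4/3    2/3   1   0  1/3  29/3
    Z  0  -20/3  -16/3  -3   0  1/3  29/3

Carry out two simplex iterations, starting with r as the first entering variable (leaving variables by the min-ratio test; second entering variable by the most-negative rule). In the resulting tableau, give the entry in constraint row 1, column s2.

-3/14

Ratio test on column r — row 1: 28/5 = 28/5; row 2: (29/3)/(2/3) = 29/2. Minimum is 28/5 at row 1 (s1 leaves); pivot element 5.
Divide row 1 by 5; eliminate column r from the other rows.
Second iteration: most negative Z-row entry is -52/15 in column q, so q enters.
Ratio test on column q — row 1: (28/5)/(3/5) = 28/3; row 2: (89/15)/(14/15) = 89/14. Minimum is 89/14 at row 2 (p leaves); pivot element 14/15.
Divide row 2 by 14/15; eliminate column q from the other rows.
After both pivots, the entry at constraint row 1, column s2 is -3/14.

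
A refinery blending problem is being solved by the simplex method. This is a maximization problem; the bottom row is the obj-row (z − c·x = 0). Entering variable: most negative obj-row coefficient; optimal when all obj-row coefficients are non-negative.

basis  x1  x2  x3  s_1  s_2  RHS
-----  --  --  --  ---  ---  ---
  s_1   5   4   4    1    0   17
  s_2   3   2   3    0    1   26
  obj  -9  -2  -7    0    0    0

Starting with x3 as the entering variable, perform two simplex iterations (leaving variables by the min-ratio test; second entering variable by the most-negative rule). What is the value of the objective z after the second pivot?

153/5

Ratio test on column x3 — row 1: 17/4 = 17/4; row 2: 26/3 = 26/3. Minimum is 17/4 at row 1 (s_1 leaves); pivot element 4.
Pivot on row 1; the obj-row RHS becomes 0 − (-7)·(17/4) = 119/4.
Next entering variable (most negative obj-row entry -1/4): x1.
Ratio test on column x1 — row 1: (17/4)/(5/4) = 17/5; row 2: entry -3/4 ≤ 0. Minimum is 17/5 at row 1 (x3 leaves); pivot element 5/4.
After the second pivot the obj-row RHS is 119/4 − (-1/4)·(17/5) = 153/5.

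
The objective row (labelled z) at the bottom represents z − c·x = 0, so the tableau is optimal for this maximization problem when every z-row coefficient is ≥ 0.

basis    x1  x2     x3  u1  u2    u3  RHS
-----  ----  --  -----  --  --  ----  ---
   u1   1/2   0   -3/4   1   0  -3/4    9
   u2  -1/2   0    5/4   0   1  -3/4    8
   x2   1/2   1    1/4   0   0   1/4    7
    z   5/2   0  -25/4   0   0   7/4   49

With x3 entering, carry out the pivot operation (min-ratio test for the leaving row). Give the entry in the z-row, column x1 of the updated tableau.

Ratio test on column x3 — row 1: entry -3/4 ≤ 0; row 2: 8/(5/4) = 32/5; row 3: 7/(1/4) = 28. Minimum is 32/5 at row 2 (u2 leaves); pivot element 5/4.
Divide row 2 by 5/4; eliminate column x3 from the other rows.
z-row update in column x1: 5/2 − (-25/4)·(-2/5) = 0.

0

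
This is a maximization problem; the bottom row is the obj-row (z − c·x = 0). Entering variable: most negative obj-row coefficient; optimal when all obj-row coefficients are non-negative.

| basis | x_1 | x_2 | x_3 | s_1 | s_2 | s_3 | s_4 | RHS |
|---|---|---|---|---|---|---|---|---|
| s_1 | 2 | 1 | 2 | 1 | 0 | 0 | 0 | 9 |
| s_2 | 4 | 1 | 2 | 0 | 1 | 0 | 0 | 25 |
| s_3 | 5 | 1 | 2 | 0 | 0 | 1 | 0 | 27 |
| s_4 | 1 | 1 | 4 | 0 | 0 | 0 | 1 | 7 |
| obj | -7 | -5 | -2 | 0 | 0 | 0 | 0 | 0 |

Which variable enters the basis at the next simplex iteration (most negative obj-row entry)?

x_1

Negative obj-row entries: x_1: -7, x_2: -5, x_3: -2.
The most negative is -7 in column x_1, so x_1 enters.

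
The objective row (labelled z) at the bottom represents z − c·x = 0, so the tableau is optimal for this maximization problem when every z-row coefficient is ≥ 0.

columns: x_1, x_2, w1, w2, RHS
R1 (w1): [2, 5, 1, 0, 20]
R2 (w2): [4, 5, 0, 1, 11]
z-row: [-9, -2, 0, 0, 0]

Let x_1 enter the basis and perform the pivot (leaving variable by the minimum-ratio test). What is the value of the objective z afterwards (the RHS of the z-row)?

99/4

Ratio test on column x_1 — row 1: 20/2 = 10; row 2: 11/4 = 11/4. Minimum is 11/4 at row 2 (w2 leaves); pivot element 4.
Pivot on row 2; the z-row RHS becomes 0 − (-9)·(11/4) = 99/4.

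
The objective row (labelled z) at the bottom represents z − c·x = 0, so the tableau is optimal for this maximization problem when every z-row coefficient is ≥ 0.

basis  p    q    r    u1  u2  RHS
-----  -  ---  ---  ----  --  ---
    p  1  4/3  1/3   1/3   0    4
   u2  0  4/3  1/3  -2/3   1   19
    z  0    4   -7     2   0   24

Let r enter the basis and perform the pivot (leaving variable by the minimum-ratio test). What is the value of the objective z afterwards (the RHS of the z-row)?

Ratio test on column r — row 1: 4/(1/3) = 12; row 2: 19/(1/3) = 57. Minimum is 12 at row 1 (p leaves); pivot element 1/3.
Pivot on row 1; the z-row RHS becomes 24 − (-7)·12 = 108.

108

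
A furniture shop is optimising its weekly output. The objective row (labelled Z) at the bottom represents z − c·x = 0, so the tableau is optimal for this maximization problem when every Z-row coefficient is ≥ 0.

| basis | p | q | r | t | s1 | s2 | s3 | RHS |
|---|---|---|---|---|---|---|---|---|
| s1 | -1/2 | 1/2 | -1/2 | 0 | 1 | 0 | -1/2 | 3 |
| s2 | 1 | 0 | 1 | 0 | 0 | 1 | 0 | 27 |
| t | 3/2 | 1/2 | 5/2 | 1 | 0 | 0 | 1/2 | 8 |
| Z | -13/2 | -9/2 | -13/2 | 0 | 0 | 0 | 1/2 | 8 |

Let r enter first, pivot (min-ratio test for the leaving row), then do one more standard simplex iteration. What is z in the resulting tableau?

160/3

Ratio test on column r — row 1: entry -1/2 ≤ 0; row 2: 27/1 = 27; row 3: 8/(5/2) = 16/5. Minimum is 16/5 at row 3 (t leaves); pivot element 5/2.
Pivot on row 3; the Z-row RHS becomes 8 − (-13/2)·(16/5) = 144/5.
Next entering variable (most negative Z-row entry -16/5): q.
Ratio test on column q — row 1: (23/5)/(3/5) = 23/3; row 2: entry -1/5 ≤ 0; row 3: (16/5)/(1/5) = 16. Minimum is 23/3 at row 1 (s1 leaves); pivot element 3/5.
After the second pivot the Z-row RHS is 144/5 − (-16/5)·(23/3) = 160/3.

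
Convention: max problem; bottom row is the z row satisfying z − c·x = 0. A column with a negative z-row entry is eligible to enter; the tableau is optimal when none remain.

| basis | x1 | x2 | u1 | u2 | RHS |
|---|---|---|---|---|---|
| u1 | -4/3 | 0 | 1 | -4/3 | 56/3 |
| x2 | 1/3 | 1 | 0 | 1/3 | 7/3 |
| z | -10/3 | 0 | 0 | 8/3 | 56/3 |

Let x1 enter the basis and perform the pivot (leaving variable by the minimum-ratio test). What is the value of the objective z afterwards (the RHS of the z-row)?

Ratio test on column x1 — row 1: entry -4/3 ≤ 0; row 2: (7/3)/(1/3) = 7. Minimum is 7 at row 2 (x2 leaves); pivot element 1/3.
Pivot on row 2; the z-row RHS becomes 56/3 − (-10/3)·7 = 42.

42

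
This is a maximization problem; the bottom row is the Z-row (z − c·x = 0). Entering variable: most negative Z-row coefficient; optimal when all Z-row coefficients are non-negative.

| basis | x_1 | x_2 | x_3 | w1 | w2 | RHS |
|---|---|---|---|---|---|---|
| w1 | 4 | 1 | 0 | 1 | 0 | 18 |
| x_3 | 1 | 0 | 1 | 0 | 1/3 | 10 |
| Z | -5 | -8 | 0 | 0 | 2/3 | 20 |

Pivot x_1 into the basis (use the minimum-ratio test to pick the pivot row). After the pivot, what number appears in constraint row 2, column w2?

Ratio test on column x_1 — row 1: 18/4 = 9/2; row 2: 10/1 = 10. Minimum is 9/2 at row 1 (w1 leaves); pivot element 4.
Divide row 1 by 4; eliminate column x_1 from the other rows.
Row 2 update in column w2: 1/3 − 1·0 = 1/3.

1/3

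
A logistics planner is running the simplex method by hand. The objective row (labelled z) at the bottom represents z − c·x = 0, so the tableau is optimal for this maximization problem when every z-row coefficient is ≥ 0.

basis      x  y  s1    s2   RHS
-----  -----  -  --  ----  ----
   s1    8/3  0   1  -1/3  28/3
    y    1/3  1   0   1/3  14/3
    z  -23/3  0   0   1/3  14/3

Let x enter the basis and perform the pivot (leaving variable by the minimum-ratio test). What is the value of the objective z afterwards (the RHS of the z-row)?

63/2

Ratio test on column x — row 1: (28/3)/(8/3) = 7/2; row 2: (14/3)/(1/3) = 14. Minimum is 7/2 at row 1 (s1 leaves); pivot element 8/3.
Pivot on row 1; the z-row RHS becomes 14/3 − (-23/3)·(7/2) = 63/2.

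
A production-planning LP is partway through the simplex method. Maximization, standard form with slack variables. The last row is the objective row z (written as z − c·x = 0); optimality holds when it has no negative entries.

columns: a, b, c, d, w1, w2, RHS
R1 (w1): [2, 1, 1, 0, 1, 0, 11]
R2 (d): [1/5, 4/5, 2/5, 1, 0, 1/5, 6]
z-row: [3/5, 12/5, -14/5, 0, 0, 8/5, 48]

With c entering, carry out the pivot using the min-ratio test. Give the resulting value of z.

Ratio test on column c — row 1: 11/1 = 11; row 2: 6/(2/5) = 15. Minimum is 11 at row 1 (w1 leaves); pivot element 1.
Pivot on row 1; the z-row RHS becomes 48 − (-14/5)·11 = 394/5.

394/5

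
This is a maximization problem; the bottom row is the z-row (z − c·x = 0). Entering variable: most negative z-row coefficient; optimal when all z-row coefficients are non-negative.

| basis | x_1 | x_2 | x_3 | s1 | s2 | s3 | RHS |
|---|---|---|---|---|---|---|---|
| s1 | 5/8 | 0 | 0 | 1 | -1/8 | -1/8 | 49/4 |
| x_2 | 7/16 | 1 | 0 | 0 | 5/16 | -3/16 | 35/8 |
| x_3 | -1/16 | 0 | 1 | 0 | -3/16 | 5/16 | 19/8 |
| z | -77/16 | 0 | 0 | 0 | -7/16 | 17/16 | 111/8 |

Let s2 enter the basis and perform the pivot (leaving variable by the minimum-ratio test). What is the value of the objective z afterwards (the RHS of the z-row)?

20

Ratio test on column s2 — row 1: entry -1/8 ≤ 0; row 2: (35/8)/(5/16) = 14; row 3: entry -3/16 ≤ 0. Minimum is 14 at row 2 (x_2 leaves); pivot element 5/16.
Pivot on row 2; the z-row RHS becomes 111/8 − (-7/16)·14 = 20.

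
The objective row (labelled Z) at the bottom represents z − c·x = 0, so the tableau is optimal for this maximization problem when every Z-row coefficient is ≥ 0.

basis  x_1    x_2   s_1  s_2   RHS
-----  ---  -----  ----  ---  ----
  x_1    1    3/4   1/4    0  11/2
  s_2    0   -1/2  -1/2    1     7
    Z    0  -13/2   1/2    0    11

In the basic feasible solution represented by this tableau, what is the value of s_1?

0

s_1 is not in the basis, so in the current basic feasible solution s_1 = 0.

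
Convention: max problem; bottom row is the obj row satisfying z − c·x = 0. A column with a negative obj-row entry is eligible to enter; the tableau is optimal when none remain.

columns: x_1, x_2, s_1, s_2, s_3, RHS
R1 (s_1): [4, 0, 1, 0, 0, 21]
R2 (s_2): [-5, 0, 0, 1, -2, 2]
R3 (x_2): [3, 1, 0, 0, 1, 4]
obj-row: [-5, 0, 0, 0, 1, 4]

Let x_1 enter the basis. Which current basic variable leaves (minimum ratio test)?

x_2

Column x_1 entries and ratios — s_1: 21/4 = 21/4; s_2: -5 ≤ 0, skip; x_2: 4/3 = 4/3.
Smallest ratio is 4/3 in the row of x_2, so x_2 leaves.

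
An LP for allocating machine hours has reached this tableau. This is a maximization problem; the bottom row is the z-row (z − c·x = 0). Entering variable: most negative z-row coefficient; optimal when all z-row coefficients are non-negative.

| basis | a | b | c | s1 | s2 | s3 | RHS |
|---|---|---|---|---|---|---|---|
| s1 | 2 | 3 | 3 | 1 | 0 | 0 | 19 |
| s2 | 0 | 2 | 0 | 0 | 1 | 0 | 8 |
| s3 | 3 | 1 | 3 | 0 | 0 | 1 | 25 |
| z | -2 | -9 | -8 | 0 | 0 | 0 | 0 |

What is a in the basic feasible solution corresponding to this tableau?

a is not in the basis, so in the current basic feasible solution a = 0.

0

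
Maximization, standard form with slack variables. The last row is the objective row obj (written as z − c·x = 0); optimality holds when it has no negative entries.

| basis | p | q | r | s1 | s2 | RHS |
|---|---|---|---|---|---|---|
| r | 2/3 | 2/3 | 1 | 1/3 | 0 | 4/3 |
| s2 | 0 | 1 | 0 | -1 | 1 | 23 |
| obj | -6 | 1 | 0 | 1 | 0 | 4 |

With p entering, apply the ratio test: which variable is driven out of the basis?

r

Column p entries and ratios — r: (4/3)/(2/3) = 2; s2: 0 ≤ 0, skip.
Smallest ratio is 2 in the row of r, so r leaves.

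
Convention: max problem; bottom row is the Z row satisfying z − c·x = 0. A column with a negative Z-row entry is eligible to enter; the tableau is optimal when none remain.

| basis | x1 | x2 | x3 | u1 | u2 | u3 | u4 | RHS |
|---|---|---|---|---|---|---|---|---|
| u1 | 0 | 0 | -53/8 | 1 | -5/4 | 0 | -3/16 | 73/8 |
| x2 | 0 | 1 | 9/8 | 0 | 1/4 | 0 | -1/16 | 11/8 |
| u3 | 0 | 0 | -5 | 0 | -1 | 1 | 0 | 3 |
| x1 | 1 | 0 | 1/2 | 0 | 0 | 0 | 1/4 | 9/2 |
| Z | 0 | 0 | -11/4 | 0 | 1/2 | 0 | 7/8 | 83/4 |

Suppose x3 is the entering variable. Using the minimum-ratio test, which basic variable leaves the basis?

x2

Column x3 entries and ratios — u1: -53/8 ≤ 0, skip; x2: (11/8)/(9/8) = 11/9; u3: -5 ≤ 0, skip; x1: (9/2)/(1/2) = 9.
Smallest ratio is 11/9 in the row of x2, so x2 leaves.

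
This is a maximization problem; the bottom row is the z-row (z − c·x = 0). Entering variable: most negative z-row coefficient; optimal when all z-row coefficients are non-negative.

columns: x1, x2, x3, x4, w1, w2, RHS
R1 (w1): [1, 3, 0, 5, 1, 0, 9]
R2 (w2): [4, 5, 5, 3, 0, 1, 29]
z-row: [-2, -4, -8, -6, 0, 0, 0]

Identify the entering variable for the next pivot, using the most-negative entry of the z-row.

x3

Negative z-row entries: x1: -2, x2: -4, x3: -8, x4: -6.
The most negative is -8 in column x3, so x3 enters.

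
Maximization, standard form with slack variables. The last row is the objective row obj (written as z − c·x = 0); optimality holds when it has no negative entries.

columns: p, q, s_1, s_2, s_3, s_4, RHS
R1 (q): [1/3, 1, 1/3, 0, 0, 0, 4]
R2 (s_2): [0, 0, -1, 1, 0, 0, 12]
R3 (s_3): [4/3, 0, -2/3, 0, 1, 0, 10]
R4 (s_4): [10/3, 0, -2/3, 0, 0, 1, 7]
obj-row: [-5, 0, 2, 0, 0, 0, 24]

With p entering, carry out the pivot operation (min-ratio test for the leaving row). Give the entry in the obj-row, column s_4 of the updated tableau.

3/2

Ratio test on column p — row 1: 4/(1/3) = 12; row 2: entry 0 ≤ 0; row 3: 10/(4/3) = 15/2; row 4: 7/(10/3) = 21/10. Minimum is 21/10 at row 4 (s_4 leaves); pivot element 10/3.
Divide row 4 by 10/3; eliminate column p from the other rows.
obj-row update in column s_4: 0 − (-5)·(3/10) = 3/2.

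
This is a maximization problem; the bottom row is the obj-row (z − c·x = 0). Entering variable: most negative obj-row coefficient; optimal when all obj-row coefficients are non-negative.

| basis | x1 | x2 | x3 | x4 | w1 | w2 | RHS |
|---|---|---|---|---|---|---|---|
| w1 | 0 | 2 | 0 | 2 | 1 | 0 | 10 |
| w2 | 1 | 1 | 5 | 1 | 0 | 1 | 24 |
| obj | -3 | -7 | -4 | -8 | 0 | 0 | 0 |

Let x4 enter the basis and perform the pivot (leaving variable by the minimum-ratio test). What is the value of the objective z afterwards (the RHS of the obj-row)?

Ratio test on column x4 — row 1: 10/2 = 5; row 2: 24/1 = 24. Minimum is 5 at row 1 (w1 leaves); pivot element 2.
Pivot on row 1; the obj-row RHS becomes 0 − (-8)·5 = 40.

40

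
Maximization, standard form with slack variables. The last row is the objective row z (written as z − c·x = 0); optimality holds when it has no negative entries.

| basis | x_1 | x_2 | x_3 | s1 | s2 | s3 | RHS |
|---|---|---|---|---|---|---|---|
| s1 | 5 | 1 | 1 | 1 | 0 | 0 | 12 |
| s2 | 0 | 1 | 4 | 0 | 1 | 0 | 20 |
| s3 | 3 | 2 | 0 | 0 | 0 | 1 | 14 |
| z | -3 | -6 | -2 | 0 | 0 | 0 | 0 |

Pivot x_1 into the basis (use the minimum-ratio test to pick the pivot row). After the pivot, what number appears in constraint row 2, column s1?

0

Ratio test on column x_1 — row 1: 12/5 = 12/5; row 2: entry 0 ≤ 0; row 3: 14/3 = 14/3. Minimum is 12/5 at row 1 (s1 leaves); pivot element 5.
Divide row 1 by 5; eliminate column x_1 from the other rows.
Row 2 update in column s1: 0 − 0·(1/5) = 0.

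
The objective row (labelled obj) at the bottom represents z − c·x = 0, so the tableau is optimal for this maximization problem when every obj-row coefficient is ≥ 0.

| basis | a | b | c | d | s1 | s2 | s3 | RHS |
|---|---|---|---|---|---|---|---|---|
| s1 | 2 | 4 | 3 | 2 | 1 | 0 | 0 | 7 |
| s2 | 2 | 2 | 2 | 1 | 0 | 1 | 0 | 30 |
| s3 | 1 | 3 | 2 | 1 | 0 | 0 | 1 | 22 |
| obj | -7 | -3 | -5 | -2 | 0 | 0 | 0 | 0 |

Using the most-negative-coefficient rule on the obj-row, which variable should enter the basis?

a

Negative obj-row entries: a: -7, b: -3, c: -5, d: -2.
The most negative is -7 in column a, so a enters.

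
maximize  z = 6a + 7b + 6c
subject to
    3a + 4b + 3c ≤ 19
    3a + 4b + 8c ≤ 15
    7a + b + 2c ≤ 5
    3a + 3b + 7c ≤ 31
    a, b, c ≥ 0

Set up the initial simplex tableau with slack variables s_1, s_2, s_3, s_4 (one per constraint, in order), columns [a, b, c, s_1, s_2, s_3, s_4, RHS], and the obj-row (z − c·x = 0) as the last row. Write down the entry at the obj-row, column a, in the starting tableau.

The obj-row carries the negated objective coefficients: the a entry is -6.

-6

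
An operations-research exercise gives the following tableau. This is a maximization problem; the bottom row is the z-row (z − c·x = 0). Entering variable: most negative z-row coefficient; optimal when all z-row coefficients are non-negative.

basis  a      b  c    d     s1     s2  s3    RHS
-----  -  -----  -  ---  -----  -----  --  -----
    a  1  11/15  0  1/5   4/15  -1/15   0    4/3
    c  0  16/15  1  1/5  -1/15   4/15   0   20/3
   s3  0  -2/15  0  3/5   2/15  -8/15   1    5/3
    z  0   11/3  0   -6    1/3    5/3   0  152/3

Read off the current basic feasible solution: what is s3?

s3 is basic (row 3); its value is the RHS of that row, 5/3.

5/3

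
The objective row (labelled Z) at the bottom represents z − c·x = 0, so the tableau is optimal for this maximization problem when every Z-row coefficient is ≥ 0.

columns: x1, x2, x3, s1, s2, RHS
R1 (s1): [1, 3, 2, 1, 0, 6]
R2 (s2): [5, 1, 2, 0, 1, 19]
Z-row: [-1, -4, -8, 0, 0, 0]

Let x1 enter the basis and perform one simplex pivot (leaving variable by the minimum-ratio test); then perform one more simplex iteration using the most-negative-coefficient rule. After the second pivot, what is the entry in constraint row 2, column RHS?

Ratio test on column x1 — row 1: 6/1 = 6; row 2: 19/5 = 19/5. Minimum is 19/5 at row 2 (s2 leaves); pivot element 5.
Divide row 2 by 5; eliminate column x1 from the other rows.
Second iteration: most negative Z-row entry is -38/5 in column x3, so x3 enters.
Ratio test on column x3 — row 1: (11/5)/(8/5) = 11/8; row 2: (19/5)/(2/5) = 19/2. Minimum is 11/8 at row 1 (s1 leaves); pivot element 8/5.
Divide row 1 by 8/5; eliminate column x3 from the other rows.
After both pivots, the entry at constraint row 2, column RHS is 13/4.

13/4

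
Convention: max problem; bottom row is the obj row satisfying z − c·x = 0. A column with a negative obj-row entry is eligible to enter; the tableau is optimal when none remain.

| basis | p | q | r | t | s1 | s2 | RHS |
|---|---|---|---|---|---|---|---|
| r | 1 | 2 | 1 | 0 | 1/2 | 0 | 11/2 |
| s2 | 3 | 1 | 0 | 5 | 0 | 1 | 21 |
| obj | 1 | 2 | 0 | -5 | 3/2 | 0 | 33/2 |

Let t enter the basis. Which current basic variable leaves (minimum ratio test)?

s2

Column t entries and ratios — r: 0 ≤ 0, skip; s2: 21/5 = 21/5.
Smallest ratio is 21/5 in the row of s2, so s2 leaves.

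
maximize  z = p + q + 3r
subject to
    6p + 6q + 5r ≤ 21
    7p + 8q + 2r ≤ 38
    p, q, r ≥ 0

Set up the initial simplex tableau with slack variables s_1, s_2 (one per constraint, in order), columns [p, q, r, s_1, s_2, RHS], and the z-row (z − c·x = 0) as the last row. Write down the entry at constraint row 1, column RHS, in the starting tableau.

21

The RHS of constraint 1 is b_1 = 21.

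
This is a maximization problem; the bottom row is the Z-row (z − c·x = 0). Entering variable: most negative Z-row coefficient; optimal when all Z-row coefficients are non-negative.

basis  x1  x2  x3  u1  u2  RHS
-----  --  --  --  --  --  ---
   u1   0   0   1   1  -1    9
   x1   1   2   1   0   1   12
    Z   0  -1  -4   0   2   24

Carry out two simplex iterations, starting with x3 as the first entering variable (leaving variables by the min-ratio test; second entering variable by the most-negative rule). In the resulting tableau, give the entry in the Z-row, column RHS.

63

Ratio test on column x3 — row 1: 9/1 = 9; row 2: 12/1 = 12. Minimum is 9 at row 1 (u1 leaves); pivot element 1.
Divide row 1 by 1; eliminate column x3 from the other rows.
Second iteration: most negative Z-row entry is -2 in column u2, so u2 enters.
Ratio test on column u2 — row 1: entry -1 ≤ 0; row 2: 3/2 = 3/2. Minimum is 3/2 at row 2 (x1 leaves); pivot element 2.
Divide row 2 by 2; eliminate column u2 from the other rows.
After both pivots, the entry at the Z-row, column RHS is 63.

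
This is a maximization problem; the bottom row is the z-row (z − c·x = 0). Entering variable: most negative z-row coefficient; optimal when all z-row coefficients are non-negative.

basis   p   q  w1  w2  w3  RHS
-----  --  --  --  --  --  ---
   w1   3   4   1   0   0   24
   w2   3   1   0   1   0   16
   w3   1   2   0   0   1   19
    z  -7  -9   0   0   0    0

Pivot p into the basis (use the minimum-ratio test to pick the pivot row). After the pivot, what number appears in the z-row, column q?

-20/3

Ratio test on column p — row 1: 24/3 = 8; row 2: 16/3 = 16/3; row 3: 19/1 = 19. Minimum is 16/3 at row 2 (w2 leaves); pivot element 3.
Divide row 2 by 3; eliminate column p from the other rows.
z-row update in column q: -9 − (-7)·(1/3) = -20/3.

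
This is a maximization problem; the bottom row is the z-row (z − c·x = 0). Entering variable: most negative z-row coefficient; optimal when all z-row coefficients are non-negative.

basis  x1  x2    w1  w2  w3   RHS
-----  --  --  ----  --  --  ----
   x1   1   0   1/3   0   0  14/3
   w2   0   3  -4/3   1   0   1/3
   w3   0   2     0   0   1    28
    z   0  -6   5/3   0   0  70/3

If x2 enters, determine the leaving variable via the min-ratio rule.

Column x2 entries and ratios — x1: 0 ≤ 0, skip; w2: (1/3)/3 = 1/9; w3: 28/2 = 14.
Smallest ratio is 1/9 in the row of w2, so w2 leaves.

w2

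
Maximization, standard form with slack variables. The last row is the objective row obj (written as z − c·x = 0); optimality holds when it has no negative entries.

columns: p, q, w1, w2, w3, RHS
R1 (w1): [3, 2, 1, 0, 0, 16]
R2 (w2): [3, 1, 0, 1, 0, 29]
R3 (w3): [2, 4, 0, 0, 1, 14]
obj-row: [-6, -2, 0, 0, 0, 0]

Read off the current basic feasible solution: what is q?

0

q is not in the basis, so in the current basic feasible solution q = 0.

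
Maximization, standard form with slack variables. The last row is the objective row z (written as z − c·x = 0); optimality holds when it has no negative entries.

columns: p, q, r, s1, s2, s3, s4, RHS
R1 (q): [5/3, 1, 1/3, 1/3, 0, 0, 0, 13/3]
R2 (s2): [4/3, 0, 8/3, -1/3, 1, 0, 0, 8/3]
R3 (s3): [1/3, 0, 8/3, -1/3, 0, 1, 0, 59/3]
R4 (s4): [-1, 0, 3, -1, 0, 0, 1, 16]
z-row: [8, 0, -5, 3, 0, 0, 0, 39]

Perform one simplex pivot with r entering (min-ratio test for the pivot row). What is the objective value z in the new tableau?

Ratio test on column r — row 1: (13/3)/(1/3) = 13; row 2: (8/3)/(8/3) = 1; row 3: (59/3)/(8/3) = 59/8; row 4: 16/3 = 16/3. Minimum is 1 at row 2 (s2 leaves); pivot element 8/3.
Pivot on row 2; the z-row RHS becomes 39 − (-5)·1 = 44.

44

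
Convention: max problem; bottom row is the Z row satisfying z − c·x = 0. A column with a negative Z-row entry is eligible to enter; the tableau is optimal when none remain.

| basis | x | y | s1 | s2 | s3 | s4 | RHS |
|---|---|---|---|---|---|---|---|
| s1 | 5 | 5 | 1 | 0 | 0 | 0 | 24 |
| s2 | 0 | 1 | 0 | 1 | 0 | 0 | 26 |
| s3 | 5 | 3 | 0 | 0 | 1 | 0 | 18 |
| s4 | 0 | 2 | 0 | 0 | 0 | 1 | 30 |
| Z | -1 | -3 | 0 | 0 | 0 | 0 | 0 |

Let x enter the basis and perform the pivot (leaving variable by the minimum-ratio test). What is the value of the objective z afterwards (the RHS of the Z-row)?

Ratio test on column x — row 1: 24/5 = 24/5; row 2: entry 0 ≤ 0; row 3: 18/5 = 18/5; row 4: entry 0 ≤ 0. Minimum is 18/5 at row 3 (s3 leaves); pivot element 5.
Pivot on row 3; the Z-row RHS becomes 0 − (-1)·(18/5) = 18/5.

18/5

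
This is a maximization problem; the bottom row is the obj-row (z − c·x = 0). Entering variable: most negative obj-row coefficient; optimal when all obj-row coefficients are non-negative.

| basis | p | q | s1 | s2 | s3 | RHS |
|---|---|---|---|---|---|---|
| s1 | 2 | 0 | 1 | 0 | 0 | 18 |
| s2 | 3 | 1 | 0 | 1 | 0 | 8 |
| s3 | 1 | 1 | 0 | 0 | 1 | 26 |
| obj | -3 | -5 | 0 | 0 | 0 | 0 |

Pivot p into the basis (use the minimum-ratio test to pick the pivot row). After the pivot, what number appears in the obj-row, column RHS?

Ratio test on column p — row 1: 18/2 = 9; row 2: 8/3 = 8/3; row 3: 26/1 = 26. Minimum is 8/3 at row 2 (s2 leaves); pivot element 3.
Divide row 2 by 3; eliminate column p from the other rows.
obj-row update in column RHS: 0 − (-3)·(8/3) = 8.

8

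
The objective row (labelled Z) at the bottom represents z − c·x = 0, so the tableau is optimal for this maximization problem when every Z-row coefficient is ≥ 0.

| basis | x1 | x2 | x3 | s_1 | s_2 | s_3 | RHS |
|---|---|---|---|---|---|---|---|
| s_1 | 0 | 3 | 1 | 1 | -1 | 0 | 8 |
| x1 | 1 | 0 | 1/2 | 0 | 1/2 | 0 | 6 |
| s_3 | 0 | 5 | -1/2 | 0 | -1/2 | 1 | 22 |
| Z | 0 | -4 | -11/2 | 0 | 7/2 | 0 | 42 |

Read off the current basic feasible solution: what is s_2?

0

s_2 is not in the basis, so in the current basic feasible solution s_2 = 0.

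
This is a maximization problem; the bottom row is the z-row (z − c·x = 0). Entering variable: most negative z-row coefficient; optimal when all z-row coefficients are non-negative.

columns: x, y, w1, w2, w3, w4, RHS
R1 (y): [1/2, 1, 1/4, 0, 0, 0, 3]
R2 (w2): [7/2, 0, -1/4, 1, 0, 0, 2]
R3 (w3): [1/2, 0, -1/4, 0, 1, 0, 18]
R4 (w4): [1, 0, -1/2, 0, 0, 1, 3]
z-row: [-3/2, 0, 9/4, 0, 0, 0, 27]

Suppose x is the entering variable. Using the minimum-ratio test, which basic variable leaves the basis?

w2

Column x entries and ratios — y: 3/(1/2) = 6; w2: 2/(7/2) = 4/7; w3: 18/(1/2) = 36; w4: 3/1 = 3.
Smallest ratio is 4/7 in the row of w2, so w2 leaves.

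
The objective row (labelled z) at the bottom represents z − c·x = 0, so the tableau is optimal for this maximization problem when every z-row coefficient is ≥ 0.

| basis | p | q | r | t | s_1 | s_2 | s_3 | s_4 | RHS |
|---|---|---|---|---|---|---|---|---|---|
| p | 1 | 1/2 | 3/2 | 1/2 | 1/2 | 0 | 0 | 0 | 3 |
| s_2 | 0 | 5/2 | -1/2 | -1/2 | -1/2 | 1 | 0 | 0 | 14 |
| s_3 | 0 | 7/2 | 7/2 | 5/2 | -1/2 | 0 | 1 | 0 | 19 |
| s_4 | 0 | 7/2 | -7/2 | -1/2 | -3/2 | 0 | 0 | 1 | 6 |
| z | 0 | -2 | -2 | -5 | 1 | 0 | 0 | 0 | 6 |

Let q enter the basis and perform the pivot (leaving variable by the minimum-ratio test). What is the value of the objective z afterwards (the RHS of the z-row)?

Ratio test on column q — row 1: 3/(1/2) = 6; row 2: 14/(5/2) = 28/5; row 3: 19/(7/2) = 38/7; row 4: 6/(7/2) = 12/7. Minimum is 12/7 at row 4 (s_4 leaves); pivot element 7/2.
Pivot on row 4; the z-row RHS becomes 6 − (-2)·(12/7) = 66/7.

66/7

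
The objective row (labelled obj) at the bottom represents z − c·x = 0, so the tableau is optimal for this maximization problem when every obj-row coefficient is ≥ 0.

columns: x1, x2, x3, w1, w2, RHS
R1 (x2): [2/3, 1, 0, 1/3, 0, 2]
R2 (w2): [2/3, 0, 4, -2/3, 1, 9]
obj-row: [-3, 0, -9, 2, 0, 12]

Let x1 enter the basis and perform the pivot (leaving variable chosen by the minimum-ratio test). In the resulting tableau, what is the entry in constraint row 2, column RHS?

Ratio test on column x1 — row 1: 2/(2/3) = 3; row 2: 9/(2/3) = 27/2. Minimum is 3 at row 1 (x2 leaves); pivot element 2/3.
Divide row 1 by 2/3; eliminate column x1 from the other rows.
Row 2 update in column RHS: 9 − (2/3)·3 = 7.

7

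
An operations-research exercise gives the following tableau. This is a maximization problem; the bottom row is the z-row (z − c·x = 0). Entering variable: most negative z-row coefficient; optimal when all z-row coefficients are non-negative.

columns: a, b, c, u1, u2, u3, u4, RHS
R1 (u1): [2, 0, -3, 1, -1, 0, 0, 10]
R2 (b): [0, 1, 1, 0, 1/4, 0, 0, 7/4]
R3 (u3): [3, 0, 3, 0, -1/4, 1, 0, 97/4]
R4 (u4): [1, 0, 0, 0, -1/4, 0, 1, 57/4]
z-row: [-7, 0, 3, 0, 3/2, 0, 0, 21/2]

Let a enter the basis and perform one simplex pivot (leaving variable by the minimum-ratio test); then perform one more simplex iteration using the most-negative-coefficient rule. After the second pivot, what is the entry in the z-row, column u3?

1

Ratio test on column a — row 1: 10/2 = 5; row 2: entry 0 ≤ 0; row 3: (97/4)/3 = 97/12; row 4: (57/4)/1 = 57/4. Minimum is 5 at row 1 (u1 leaves); pivot element 2.
Divide row 1 by 2; eliminate column a from the other rows.
Second iteration: most negative z-row entry is -15/2 in column c, so c enters.
Ratio test on column c — row 1: entry -3/2 ≤ 0; row 2: (7/4)/1 = 7/4; row 3: (37/4)/(15/2) = 37/30; row 4: (37/4)/(3/2) = 37/6. Minimum is 37/30 at row 3 (u3 leaves); pivot element 15/2.
Divide row 3 by 15/2; eliminate column c from the other rows.
After both pivots, the entry at the z-row, column u3 is 1.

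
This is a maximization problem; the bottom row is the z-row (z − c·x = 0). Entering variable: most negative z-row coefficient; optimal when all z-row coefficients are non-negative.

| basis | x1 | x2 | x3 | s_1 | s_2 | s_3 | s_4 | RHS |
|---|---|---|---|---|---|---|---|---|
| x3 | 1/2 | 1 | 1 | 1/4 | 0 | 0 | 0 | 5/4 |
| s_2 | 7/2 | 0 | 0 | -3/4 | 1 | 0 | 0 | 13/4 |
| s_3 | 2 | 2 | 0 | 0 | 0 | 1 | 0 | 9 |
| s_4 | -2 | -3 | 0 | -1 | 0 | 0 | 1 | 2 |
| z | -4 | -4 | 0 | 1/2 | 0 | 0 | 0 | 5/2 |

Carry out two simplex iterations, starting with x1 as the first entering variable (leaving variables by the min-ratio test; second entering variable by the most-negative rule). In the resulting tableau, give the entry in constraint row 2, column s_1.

-3/14

Ratio test on column x1 — row 1: (5/4)/(1/2) = 5/2; row 2: (13/4)/(7/2) = 13/14; row 3: 9/2 = 9/2; row 4: entry -2 ≤ 0. Minimum is 13/14 at row 2 (s_2 leaves); pivot element 7/2.
Divide row 2 by 7/2; eliminate column x1 from the other rows.
Second iteration: most negative z-row entry is -4 in column x2, so x2 enters.
Ratio test on column x2 — row 1: (11/14)/1 = 11/14; row 2: entry 0 ≤ 0; row 3: (50/7)/2 = 25/7; row 4: entry -3 ≤ 0. Minimum is 11/14 at row 1 (x3 leaves); pivot element 1.
Divide row 1 by 1; eliminate column x2 from the other rows.
After both pivots, the entry at constraint row 2, column s_1 is -3/14.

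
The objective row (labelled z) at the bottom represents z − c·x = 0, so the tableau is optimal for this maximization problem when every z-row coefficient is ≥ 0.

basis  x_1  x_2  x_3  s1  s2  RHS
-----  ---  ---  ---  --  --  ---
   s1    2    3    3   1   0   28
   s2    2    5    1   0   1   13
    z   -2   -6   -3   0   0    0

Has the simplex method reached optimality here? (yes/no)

no

The z-row has a negative entry -6 in column x_2, so it is not optimal.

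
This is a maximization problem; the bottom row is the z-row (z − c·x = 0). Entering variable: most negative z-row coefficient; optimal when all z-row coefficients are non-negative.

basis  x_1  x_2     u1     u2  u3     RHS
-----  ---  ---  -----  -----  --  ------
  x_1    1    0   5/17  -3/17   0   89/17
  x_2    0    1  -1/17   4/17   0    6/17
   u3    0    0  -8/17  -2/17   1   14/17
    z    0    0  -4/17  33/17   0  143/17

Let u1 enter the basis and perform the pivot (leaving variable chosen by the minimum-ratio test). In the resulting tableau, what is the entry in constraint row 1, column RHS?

89/5

Ratio test on column u1 — row 1: (89/17)/(5/17) = 89/5; row 2: entry -1/17 ≤ 0; row 3: entry -8/17 ≤ 0. Minimum is 89/5 at row 1 (x_1 leaves); pivot element 5/17.
Divide row 1 by 5/17; eliminate column u1 from the other rows.
In the new row 1, the RHS entry is the old entry divided by the pivot: (89/17)/(5/17) = 89/5.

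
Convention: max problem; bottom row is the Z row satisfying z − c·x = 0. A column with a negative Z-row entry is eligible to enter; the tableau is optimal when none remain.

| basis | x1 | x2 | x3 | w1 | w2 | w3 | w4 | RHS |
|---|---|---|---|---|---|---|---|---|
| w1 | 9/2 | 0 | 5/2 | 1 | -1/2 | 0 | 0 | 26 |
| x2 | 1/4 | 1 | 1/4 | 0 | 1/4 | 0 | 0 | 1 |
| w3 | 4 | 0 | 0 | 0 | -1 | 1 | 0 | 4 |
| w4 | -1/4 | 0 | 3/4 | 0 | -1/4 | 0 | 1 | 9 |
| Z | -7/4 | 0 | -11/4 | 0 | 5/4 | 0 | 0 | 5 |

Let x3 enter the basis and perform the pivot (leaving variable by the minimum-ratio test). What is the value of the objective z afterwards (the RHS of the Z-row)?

Ratio test on column x3 — row 1: 26/(5/2) = 52/5; row 2: 1/(1/4) = 4; row 3: entry 0 ≤ 0; row 4: 9/(3/4) = 12. Minimum is 4 at row 2 (x2 leaves); pivot element 1/4.
Pivot on row 2; the Z-row RHS becomes 5 − (-11/4)·4 = 16.

16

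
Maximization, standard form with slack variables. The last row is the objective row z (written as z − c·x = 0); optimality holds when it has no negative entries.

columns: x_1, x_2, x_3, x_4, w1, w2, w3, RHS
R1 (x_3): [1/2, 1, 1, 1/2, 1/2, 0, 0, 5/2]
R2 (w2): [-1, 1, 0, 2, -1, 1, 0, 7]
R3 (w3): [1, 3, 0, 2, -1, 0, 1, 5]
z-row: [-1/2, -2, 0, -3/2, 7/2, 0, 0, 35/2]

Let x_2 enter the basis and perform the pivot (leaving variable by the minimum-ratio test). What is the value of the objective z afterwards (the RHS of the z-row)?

Ratio test on column x_2 — row 1: (5/2)/1 = 5/2; row 2: 7/1 = 7; row 3: 5/3 = 5/3. Minimum is 5/3 at row 3 (w3 leaves); pivot element 3.
Pivot on row 3; the z-row RHS becomes 35/2 − (-2)·(5/3) = 125/6.

125/6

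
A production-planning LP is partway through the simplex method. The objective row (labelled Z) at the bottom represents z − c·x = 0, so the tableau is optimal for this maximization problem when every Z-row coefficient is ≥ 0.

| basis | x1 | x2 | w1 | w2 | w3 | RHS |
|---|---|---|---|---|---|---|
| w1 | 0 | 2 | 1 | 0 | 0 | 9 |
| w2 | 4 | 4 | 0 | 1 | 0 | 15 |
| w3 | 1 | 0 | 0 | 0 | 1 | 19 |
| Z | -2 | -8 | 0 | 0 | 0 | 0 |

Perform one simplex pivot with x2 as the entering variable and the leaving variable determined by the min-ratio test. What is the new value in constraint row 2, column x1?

1

Ratio test on column x2 — row 1: 9/2 = 9/2; row 2: 15/4 = 15/4; row 3: entry 0 ≤ 0. Minimum is 15/4 at row 2 (w2 leaves); pivot element 4.
Divide row 2 by 4; eliminate column x2 from the other rows.
In the new row 2, the x1 entry is the old entry divided by the pivot: 4/4 = 1.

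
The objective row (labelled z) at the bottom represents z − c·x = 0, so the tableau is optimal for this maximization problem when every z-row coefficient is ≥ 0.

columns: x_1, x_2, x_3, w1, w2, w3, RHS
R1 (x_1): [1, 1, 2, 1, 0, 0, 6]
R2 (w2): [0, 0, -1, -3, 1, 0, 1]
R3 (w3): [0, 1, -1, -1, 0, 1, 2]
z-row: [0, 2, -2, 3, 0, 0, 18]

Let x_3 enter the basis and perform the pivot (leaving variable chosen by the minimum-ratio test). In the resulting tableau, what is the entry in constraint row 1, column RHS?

3

Ratio test on column x_3 — row 1: 6/2 = 3; row 2: entry -1 ≤ 0; row 3: entry -1 ≤ 0. Minimum is 3 at row 1 (x_1 leaves); pivot element 2.
Divide row 1 by 2; eliminate column x_3 from the other rows.
In the new row 1, the RHS entry is the old entry divided by the pivot: 6/2 = 3.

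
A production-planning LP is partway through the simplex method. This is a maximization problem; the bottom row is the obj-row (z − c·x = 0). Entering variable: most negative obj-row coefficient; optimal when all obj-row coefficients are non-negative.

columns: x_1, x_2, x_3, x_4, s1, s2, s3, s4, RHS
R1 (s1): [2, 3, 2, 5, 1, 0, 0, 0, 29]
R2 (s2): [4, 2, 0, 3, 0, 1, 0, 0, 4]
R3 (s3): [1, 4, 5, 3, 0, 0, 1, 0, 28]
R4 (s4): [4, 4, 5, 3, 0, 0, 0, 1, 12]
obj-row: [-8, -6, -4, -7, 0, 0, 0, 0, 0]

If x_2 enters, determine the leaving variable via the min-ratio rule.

s2

Column x_2 entries and ratios — s1: 29/3 = 29/3; s2: 4/2 = 2; s3: 28/4 = 7; s4: 12/4 = 3.
Smallest ratio is 2 in the row of s2, so s2 leaves.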